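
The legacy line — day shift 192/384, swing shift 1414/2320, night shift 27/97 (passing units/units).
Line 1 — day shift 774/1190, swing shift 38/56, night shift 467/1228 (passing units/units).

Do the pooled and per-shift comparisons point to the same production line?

Day shift: the legacy line 192/384 = 50.0%, Line 1 774/1190 = 65.0% → Line 1
Swing shift: the legacy line 1414/2320 = 60.9%, Line 1 38/56 = 67.9% → Line 1
Night shift: the legacy line 27/97 = 27.8%, Line 1 467/1228 = 38.0% → Line 1
Overall: the legacy line 1633/2801 = 58.3%, Line 1 1279/2474 = 51.7% → the legacy line
Line 1 wins each shift group but the legacy line wins overall — the comparison reverses. Line 1's units skew toward night shift, which has a lower base rate.

No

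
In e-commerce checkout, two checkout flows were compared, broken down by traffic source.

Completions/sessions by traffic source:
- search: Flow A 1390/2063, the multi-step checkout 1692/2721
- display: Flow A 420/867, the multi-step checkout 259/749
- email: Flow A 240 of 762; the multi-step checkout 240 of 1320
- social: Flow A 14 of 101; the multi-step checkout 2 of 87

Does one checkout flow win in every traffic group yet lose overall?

Search: Flow A 1390/2063 = 67.4%, the multi-step checkout 1692/2721 = 62.2% → Flow A
Display: Flow A 420/867 = 48.4%, the multi-step checkout 259/749 = 34.6% → Flow A
Email: Flow A 240/762 = 31.5%, the multi-step checkout 240/1320 = 18.2% → Flow A
Social: Flow A 14/101 = 13.9%, the multi-step checkout 2/87 = 2.3% → Flow A
Overall: Flow A 2064/3793 = 54.4%, the multi-step checkout 2193/4877 = 45.0% → Flow A
Flow A wins overall and in every traffic group — no reversal.

No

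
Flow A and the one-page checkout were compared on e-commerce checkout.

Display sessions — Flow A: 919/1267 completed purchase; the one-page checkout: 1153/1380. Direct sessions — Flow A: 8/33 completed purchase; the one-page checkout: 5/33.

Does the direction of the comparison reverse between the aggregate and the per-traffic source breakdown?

No

Display: Flow A 919/1267 = 72.5%, the one-page checkout 1153/1380 = 83.6% → the one-page checkout
Direct: Flow A 8/33 = 24.2%, the one-page checkout 5/33 = 15.2% → Flow A
Overall: Flow A 927/1300 = 71.3%, the one-page checkout 1158/1413 = 82.0% → the one-page checkout
Neither sweeps: Flow A wins 1 of 2 groups, the one-page checkout wins 1. The one-page checkout wins overall but not every group — no Simpson reversal.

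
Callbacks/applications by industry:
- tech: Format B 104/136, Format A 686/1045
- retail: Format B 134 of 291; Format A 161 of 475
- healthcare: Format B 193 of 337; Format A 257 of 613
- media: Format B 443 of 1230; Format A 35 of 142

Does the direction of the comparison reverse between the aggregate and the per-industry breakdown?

Yes

Tech: Format B 104/136 = 76.5%, Format A 686/1045 = 65.6% → Format B
Retail: Format B 134/291 = 46.0%, Format A 161/475 = 33.9% → Format B
Healthcare: Format B 193/337 = 57.3%, Format A 257/613 = 41.9% → Format B
Media: Format B 443/1230 = 36.0%, Format A 35/142 = 24.6% → Format B
Overall: Format B 874/1994 = 43.8%, Format A 1139/2275 = 50.1% → Format A
Format B wins each industry group but Format A wins overall — the comparison reverses. Format B's applications skew toward media, which has a lower base rate.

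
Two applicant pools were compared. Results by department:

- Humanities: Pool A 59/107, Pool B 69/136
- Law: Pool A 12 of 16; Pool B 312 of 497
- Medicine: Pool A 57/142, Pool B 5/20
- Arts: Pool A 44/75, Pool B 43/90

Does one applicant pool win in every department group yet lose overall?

Yes

Humanities: Pool A 59/107 = 55.1%, Pool B 69/136 = 50.7% → Pool A
Law: Pool A 12/16 = 75.0%, Pool B 312/497 = 62.8% → Pool A
Medicine: Pool A 57/142 = 40.1%, Pool B 5/20 = 25.0% → Pool A
Arts: Pool A 44/75 = 58.7%, Pool B 43/90 = 47.8% → Pool A
Overall: Pool A 172/340 = 50.6%, Pool B 429/743 = 57.7% → Pool B
Pool A wins each department group but Pool B wins overall — the comparison reverses. Pool A's applicants skew toward Medicine, which has a lower base rate.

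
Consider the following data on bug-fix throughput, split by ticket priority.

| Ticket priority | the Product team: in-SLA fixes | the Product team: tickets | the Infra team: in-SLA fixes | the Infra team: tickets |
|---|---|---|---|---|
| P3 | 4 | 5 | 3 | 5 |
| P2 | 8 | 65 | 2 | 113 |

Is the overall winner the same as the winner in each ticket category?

P3: the Product team 4/5 = 80.0%, the Infra team 3/5 = 60.0% → the Product team
P2: the Product team 8/65 = 12.3%, the Infra team 2/113 = 1.8% → the Product team
Overall: the Product team 12/70 = 17.1%, the Infra team 5/118 = 4.2% → the Product team
The Product team wins overall and in every ticket group — no reversal.

Yes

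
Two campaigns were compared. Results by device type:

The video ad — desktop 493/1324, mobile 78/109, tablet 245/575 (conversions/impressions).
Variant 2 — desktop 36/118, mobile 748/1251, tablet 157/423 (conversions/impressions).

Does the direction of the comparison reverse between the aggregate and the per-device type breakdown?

Yes

Desktop: the video ad 493/1324 = 37.2%, Variant 2 36/118 = 30.5% → the video ad
Mobile: the video ad 78/109 = 71.6%, Variant 2 748/1251 = 59.8% → the video ad
Tablet: the video ad 245/575 = 42.6%, Variant 2 157/423 = 37.1% → the video ad
Overall: the video ad 816/2008 = 40.6%, Variant 2 941/1792 = 52.5% → Variant 2
The video ad wins each device group but Variant 2 wins overall — the comparison reverses. The video ad's impressions skew toward desktop, which has a lower base rate.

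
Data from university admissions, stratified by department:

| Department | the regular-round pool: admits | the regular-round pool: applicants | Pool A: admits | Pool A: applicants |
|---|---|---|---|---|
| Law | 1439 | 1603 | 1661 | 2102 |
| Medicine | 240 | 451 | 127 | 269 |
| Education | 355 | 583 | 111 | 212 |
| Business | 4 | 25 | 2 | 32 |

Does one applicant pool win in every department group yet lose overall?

Law: the regular-round pool 1439/1603 = 89.8%, Pool A 1661/2102 = 79.0% → the regular-round pool
Medicine: the regular-round pool 240/451 = 53.2%, Pool A 127/269 = 47.2% → the regular-round pool
Education: the regular-round pool 355/583 = 60.9%, Pool A 111/212 = 52.4% → the regular-round pool
Business: the regular-round pool 4/25 = 16.0%, Pool A 2/32 = 6.2% → the regular-round pool
Overall: the regular-round pool 2038/2662 = 76.6%, Pool A 1901/2615 = 72.7% → the regular-round pool
The regular-round pool wins overall and in every department group — no reversal.

No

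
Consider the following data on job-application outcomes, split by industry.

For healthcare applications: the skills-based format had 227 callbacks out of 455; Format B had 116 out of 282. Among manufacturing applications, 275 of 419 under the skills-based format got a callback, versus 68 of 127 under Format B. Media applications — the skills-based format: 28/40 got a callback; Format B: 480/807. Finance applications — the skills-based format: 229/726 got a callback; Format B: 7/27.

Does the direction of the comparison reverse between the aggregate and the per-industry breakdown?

Yes

Healthcare: the skills-based format 227/455 = 49.9%, Format B 116/282 = 41.1% → the skills-based format
Manufacturing: the skills-based format 275/419 = 65.6%, Format B 68/127 = 53.5% → the skills-based format
Media: the skills-based format 28/40 = 70.0%, Format B 480/807 = 59.5% → the skills-based format
Finance: the skills-based format 229/726 = 31.5%, Format B 7/27 = 25.9% → the skills-based format
Overall: the skills-based format 759/1640 = 46.3%, Format B 671/1243 = 54.0% → Format B
The skills-based format wins each industry group but Format B wins overall — the comparison reverses. The skills-based format's applications skew toward finance, which has a lower base rate.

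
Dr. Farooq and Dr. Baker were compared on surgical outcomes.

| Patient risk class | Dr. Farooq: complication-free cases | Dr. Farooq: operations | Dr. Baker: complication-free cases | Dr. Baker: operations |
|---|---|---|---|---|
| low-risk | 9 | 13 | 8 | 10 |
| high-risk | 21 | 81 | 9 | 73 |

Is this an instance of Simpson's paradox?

Low-risk: Dr. Farooq 9/13 = 69.2%, Dr. Baker 8/10 = 80.0% → Dr. Baker
High-risk: Dr. Farooq 21/81 = 25.9%, Dr. Baker 9/73 = 12.3% → Dr. Farooq
Overall: Dr. Farooq 30/94 = 31.9%, Dr. Baker 17/83 = 20.5% → Dr. Farooq
Neither sweeps: Dr. Farooq wins 1 of 2 groups, Dr. Baker wins 1. Dr. Farooq wins overall but not every group — no Simpson reversal.

No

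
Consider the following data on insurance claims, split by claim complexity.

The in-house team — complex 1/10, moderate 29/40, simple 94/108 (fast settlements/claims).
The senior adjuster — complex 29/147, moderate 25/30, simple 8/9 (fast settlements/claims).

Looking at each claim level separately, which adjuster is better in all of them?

the senior adjuster

Complex: the in-house team 1/10 = 10.0%, the senior adjuster 29/147 = 19.7% → the senior adjuster
Moderate: the in-house team 29/40 = 72.5%, the senior adjuster 25/30 = 83.3% → the senior adjuster
Simple: the in-house team 94/108 = 87.0%, the senior adjuster 8/9 = 88.9% → the senior adjuster
The senior adjuster has the higher rate in all 3 groups.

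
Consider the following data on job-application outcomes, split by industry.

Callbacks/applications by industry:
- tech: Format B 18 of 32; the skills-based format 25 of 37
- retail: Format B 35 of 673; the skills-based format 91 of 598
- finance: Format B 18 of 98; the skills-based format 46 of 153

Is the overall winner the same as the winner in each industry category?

Yes

Tech: Format B 18/32 = 56.2%, the skills-based format 25/37 = 67.6% → the skills-based format
Retail: Format B 35/673 = 5.2%, the skills-based format 91/598 = 15.2% → the skills-based format
Finance: Format B 18/98 = 18.4%, the skills-based format 46/153 = 30.1% → the skills-based format
Overall: Format B 71/803 = 8.8%, the skills-based format 162/788 = 20.6% → the skills-based format
The skills-based format wins overall and in every industry group — no reversal.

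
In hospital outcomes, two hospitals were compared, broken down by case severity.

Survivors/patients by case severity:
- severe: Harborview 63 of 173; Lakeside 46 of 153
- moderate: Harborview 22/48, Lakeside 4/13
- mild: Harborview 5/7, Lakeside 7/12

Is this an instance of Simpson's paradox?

Severe: Harborview 63/173 = 36.4%, Lakeside 46/153 = 30.1% → Harborview
Moderate: Harborview 22/48 = 45.8%, Lakeside 4/13 = 30.8% → Harborview
Mild: Harborview 5/7 = 71.4%, Lakeside 7/12 = 58.3% → Harborview
Overall: Harborview 90/228 = 39.5%, Lakeside 57/178 = 32.0% → Harborview
Harborview wins overall and in every case group — no reversal.

No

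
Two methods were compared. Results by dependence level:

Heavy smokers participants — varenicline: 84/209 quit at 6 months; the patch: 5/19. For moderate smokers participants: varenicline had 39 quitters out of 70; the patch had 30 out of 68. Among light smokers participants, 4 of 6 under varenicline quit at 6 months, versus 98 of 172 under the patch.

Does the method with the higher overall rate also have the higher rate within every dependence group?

No

Heavy smokers: varenicline 84/209 = 40.2%, the patch 5/19 = 26.3% → varenicline
Moderate smokers: varenicline 39/70 = 55.7%, the patch 30/68 = 44.1% → varenicline
Light smokers: varenicline 4/6 = 66.7%, the patch 98/172 = 57.0% → varenicline
Overall: varenicline 127/285 = 44.6%, the patch 133/259 = 51.4% → the patch
Varenicline wins each dependence group but the patch wins overall — the comparison reverses. Varenicline's participants skew toward heavy smokers, which has a lower base rate.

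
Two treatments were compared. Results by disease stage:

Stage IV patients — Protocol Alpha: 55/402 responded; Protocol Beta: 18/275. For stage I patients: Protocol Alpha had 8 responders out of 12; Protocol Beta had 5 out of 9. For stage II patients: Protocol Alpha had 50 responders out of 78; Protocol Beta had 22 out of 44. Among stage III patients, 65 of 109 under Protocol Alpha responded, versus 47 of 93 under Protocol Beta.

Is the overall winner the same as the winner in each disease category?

Yes

Stage IV: Protocol Alpha 55/402 = 13.7%, Protocol Beta 18/275 = 6.5% → Protocol Alpha
Stage I: Protocol Alpha 8/12 = 66.7%, Protocol Beta 5/9 = 55.6% → Protocol Alpha
Stage II: Protocol Alpha 50/78 = 64.1%, Protocol Beta 22/44 = 50.0% → Protocol Alpha
Stage III: Protocol Alpha 65/109 = 59.6%, Protocol Beta 47/93 = 50.5% → Protocol Alpha
Overall: Protocol Alpha 178/601 = 29.6%, Protocol Beta 92/421 = 21.9% → Protocol Alpha
Protocol Alpha wins overall and in every disease group — no reversal.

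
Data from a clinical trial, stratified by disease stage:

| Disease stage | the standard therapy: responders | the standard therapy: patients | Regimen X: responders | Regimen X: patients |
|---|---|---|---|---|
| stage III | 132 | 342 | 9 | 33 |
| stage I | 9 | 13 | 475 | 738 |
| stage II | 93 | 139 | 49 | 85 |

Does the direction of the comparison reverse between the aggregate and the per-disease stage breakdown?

Stage III: the standard therapy 132/342 = 38.6%, Regimen X 9/33 = 27.3% → the standard therapy
Stage I: the standard therapy 9/13 = 69.2%, Regimen X 475/738 = 64.4% → the standard therapy
Stage II: the standard therapy 93/139 = 66.9%, Regimen X 49/85 = 57.6% → the standard therapy
Overall: the standard therapy 234/494 = 47.4%, Regimen X 533/856 = 62.3% → Regimen X
The standard therapy wins each disease group but Regimen X wins overall — the comparison reverses. The standard therapy's patients skew toward stage III, which has a lower base rate.

Yes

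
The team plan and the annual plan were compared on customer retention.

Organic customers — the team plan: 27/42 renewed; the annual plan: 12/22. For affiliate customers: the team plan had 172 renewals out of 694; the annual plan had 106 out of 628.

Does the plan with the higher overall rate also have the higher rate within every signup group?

Organic: the team plan 27/42 = 64.3%, the annual plan 12/22 = 54.5% → the team plan
Affiliate: the team plan 172/694 = 24.8%, the annual plan 106/628 = 16.9% → the team plan
Overall: the team plan 199/736 = 27.0%, the annual plan 118/650 = 18.2% → the team plan
The team plan wins overall and in every signup group — no reversal.

Yes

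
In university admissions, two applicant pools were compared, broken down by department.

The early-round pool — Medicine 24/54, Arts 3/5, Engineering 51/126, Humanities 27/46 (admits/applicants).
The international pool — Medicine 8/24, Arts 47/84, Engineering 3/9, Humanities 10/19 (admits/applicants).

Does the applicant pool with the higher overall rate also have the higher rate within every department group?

Medicine: the early-round pool 24/54 = 44.4%, the international pool 8/24 = 33.3% → the early-round pool
Arts: the early-round pool 3/5 = 60.0%, the international pool 47/84 = 56.0% → the early-round pool
Engineering: the early-round pool 51/126 = 40.5%, the international pool 3/9 = 33.3% → the early-round pool
Humanities: the early-round pool 27/46 = 58.7%, the international pool 10/19 = 52.6% → the early-round pool
Overall: the early-round pool 105/231 = 45.5%, the international pool 68/136 = 50.0% → the international pool
The early-round pool wins each department group but the international pool wins overall — the comparison reverses. The early-round pool's applicants skew toward Engineering, which has a lower base rate.

No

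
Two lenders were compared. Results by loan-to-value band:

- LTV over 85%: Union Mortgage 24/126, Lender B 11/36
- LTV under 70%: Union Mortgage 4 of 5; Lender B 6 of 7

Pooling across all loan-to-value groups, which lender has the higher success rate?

LTV over 85%: Union Mortgage 24/126 = 19.0%, Lender B 11/36 = 30.6% → Lender B
LTV under 70%: Union Mortgage 4/5 = 80.0%, Lender B 6/7 = 85.7% → Lender B
Overall: Union Mortgage 28/131 = 21.4%, Lender B 17/43 = 39.5% → Lender B

Lender B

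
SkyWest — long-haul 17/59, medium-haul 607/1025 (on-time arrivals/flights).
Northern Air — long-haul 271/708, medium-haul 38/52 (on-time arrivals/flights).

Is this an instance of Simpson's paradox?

Long-haul: SkyWest 17/59 = 28.8%, Northern Air 271/708 = 38.3% → Northern Air
Medium-haul: SkyWest 607/1025 = 59.2%, Northern Air 38/52 = 73.1% → Northern Air
Overall: SkyWest 624/1084 = 57.6%, Northern Air 309/760 = 40.7% → SkyWest
Northern Air wins each route group but SkyWest wins overall — the comparison reverses. Northern Air's flights skew toward long-haul, which has a lower base rate.

Yes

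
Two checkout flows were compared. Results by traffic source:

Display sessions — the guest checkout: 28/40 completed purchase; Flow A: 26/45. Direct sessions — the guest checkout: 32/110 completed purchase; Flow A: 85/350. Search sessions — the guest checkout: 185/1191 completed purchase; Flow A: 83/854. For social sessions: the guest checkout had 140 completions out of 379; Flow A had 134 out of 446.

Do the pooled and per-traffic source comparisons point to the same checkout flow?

Display: the guest checkout 28/40 = 70.0%, Flow A 26/45 = 57.8% → the guest checkout
Direct: the guest checkout 32/110 = 29.1%, Flow A 85/350 = 24.3% → the guest checkout
Search: the guest checkout 185/1191 = 15.5%, Flow A 83/854 = 9.7% → the guest checkout
Social: the guest checkout 140/379 = 36.9%, Flow A 134/446 = 30.0% → the guest checkout
Overall: the guest checkout 385/1720 = 22.4%, Flow A 328/1695 = 19.4% → the guest checkout
The guest checkout wins overall and in every traffic group — no reversal.

Yes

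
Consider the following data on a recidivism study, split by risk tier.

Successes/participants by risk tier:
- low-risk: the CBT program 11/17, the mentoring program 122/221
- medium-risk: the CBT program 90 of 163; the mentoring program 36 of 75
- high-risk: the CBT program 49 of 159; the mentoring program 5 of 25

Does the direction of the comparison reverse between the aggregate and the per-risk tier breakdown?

Yes

Low-risk: the CBT program 11/17 = 64.7%, the mentoring program 122/221 = 55.2% → the CBT program
Medium-risk: the CBT program 90/163 = 55.2%, the mentoring program 36/75 = 48.0% → the CBT program
High-risk: the CBT program 49/159 = 30.8%, the mentoring program 5/25 = 20.0% → the CBT program
Overall: the CBT program 150/339 = 44.2%, the mentoring program 163/321 = 50.8% → the mentoring program
The CBT program wins each risk group but the mentoring program wins overall — the comparison reverses. The CBT program's participants skew toward high-risk, which has a lower base rate.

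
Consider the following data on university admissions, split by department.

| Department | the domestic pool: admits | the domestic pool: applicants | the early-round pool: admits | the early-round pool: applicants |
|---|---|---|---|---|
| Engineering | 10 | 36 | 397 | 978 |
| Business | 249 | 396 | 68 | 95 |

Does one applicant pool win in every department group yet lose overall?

Yes

Engineering: the domestic pool 10/36 = 27.8%, the early-round pool 397/978 = 40.6% → the early-round pool
Business: the domestic pool 249/396 = 62.9%, the early-round pool 68/95 = 71.6% → the early-round pool
Overall: the domestic pool 259/432 = 60.0%, the early-round pool 465/1073 = 43.3% → the domestic pool
The early-round pool wins each department group but the domestic pool wins overall — the comparison reverses. The early-round pool's applicants skew toward Engineering, which has a lower base rate.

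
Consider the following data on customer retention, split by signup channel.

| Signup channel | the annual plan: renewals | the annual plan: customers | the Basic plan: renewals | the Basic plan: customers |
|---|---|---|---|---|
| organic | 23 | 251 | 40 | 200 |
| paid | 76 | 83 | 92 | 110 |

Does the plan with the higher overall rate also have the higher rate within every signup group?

No

Organic: the annual plan 23/251 = 9.2%, the Basic plan 40/200 = 20.0% → the Basic plan
Paid: the annual plan 76/83 = 91.6%, the Basic plan 92/110 = 83.6% → the annual plan
Overall: the annual plan 99/334 = 29.6%, the Basic plan 132/310 = 42.6% → the Basic plan
Neither sweeps: the annual plan wins 1 of 2 groups, the Basic plan wins 1. The Basic plan wins overall but not every group — no Simpson reversal.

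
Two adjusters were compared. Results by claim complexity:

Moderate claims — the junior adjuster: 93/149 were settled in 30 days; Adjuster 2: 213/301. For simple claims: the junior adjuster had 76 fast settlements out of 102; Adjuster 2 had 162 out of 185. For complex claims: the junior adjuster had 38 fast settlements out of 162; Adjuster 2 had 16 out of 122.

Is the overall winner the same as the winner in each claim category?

Moderate: the junior adjuster 93/149 = 62.4%, Adjuster 2 213/301 = 70.8% → Adjuster 2
Simple: the junior adjuster 76/102 = 74.5%, Adjuster 2 162/185 = 87.6% → Adjuster 2
Complex: the junior adjuster 38/162 = 23.5%, Adjuster 2 16/122 = 13.1% → the junior adjuster
Overall: the junior adjuster 207/413 = 50.1%, Adjuster 2 391/608 = 64.3% → Adjuster 2
Neither sweeps: the junior adjuster wins 1 of 3 groups, Adjuster 2 wins 2. Adjuster 2 wins overall but not every group — no Simpson reversal.

No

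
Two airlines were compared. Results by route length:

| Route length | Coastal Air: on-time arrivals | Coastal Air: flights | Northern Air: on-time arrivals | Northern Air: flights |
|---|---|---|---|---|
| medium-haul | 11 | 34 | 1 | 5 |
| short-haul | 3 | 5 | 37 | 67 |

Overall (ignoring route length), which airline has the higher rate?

Medium-haul: Coastal Air 11/34 = 32.4%, Northern Air 1/5 = 20.0% → Coastal Air
Short-haul: Coastal Air 3/5 = 60.0%, Northern Air 37/67 = 55.2% → Coastal Air
Overall: Coastal Air 14/39 = 35.9%, Northern Air 38/72 = 52.8% → Northern Air
(Coastal Air wins every route group but Northern Air wins overall — Coastal Air's flights skew toward the low-rate medium-haul group.)

Northern Air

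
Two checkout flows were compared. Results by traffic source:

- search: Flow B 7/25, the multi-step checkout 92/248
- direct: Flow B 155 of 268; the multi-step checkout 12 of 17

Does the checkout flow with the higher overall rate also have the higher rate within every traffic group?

Search: Flow B 7/25 = 28.0%, the multi-step checkout 92/248 = 37.1% → the multi-step checkout
Direct: Flow B 155/268 = 57.8%, the multi-step checkout 12/17 = 70.6% → the multi-step checkout
Overall: Flow B 162/293 = 55.3%, the multi-step checkout 104/265 = 39.2% → Flow B
The multi-step checkout wins each traffic group but Flow B wins overall — the comparison reverses. The multi-step checkout's sessions skew toward search, which has a lower base rate.

No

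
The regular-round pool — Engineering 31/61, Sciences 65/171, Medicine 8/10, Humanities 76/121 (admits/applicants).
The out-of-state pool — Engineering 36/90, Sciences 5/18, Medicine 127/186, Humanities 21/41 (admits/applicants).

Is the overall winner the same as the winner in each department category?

No

Engineering: the regular-round pool 31/61 = 50.8%, the out-of-state pool 36/90 = 40.0% → the regular-round pool
Sciences: the regular-round pool 65/171 = 38.0%, the out-of-state pool 5/18 = 27.8% → the regular-round pool
Medicine: the regular-round pool 8/10 = 80.0%, the out-of-state pool 127/186 = 68.3% → the regular-round pool
Humanities: the regular-round pool 76/121 = 62.8%, the out-of-state pool 21/41 = 51.2% → the regular-round pool
Overall: the regular-round pool 180/363 = 49.6%, the out-of-state pool 189/335 = 56.4% → the out-of-state pool
The regular-round pool wins each department group but the out-of-state pool wins overall — the comparison reverses. The regular-round pool's applicants skew toward Sciences, which has a lower base rate.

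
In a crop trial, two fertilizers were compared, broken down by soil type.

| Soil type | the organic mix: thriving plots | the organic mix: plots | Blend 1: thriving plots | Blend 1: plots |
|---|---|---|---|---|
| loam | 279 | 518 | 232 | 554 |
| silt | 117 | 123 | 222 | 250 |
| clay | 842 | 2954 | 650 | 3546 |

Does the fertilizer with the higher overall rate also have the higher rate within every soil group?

Loam: the organic mix 279/518 = 53.9%, Blend 1 232/554 = 41.9% → the organic mix
Silt: the organic mix 117/123 = 95.1%, Blend 1 222/250 = 88.8% → the organic mix
Clay: the organic mix 842/2954 = 28.5%, Blend 1 650/3546 = 18.3% → the organic mix
Overall: the organic mix 1238/3595 = 34.4%, Blend 1 1104/4350 = 25.4% → the organic mix
The organic mix wins overall and in every soil group — no reversal.

Yes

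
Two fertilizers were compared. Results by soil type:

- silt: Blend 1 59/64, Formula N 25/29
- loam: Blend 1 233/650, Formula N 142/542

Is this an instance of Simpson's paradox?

Silt: Blend 1 59/64 = 92.2%, Formula N 25/29 = 86.2% → Blend 1
Loam: Blend 1 233/650 = 35.8%, Formula N 142/542 = 26.2% → Blend 1
Overall: Blend 1 292/714 = 40.9%, Formula N 167/571 = 29.2% → Blend 1
Blend 1 wins overall and in every soil group — no reversal.

No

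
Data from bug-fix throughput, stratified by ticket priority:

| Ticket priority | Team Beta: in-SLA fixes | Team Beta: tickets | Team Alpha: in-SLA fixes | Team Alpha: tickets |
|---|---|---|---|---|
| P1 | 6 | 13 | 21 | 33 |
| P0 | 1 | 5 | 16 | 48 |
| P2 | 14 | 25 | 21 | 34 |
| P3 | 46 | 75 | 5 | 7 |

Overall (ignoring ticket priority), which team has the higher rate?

Team Beta

P1: Team Beta 6/13 = 46.2%, Team Alpha 21/33 = 63.6% → Team Alpha
P0: Team Beta 1/5 = 20.0%, Team Alpha 16/48 = 33.3% → Team Alpha
P2: Team Beta 14/25 = 56.0%, Team Alpha 21/34 = 61.8% → Team Alpha
P3: Team Beta 46/75 = 61.3%, Team Alpha 5/7 = 71.4% → Team Alpha
Overall: Team Beta 67/118 = 56.8%, Team Alpha 63/122 = 51.6% → Team Beta
(Team Alpha wins every ticket group but Team Beta wins overall — Team Alpha's tickets skew toward the low-rate P0 group.)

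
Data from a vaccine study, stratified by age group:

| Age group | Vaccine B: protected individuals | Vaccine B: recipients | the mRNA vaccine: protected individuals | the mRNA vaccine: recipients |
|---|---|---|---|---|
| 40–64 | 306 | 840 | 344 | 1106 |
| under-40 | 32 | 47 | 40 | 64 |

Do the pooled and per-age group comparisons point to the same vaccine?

40–64: Vaccine B 306/840 = 36.4%, the mRNA vaccine 344/1106 = 31.1% → Vaccine B
Under-40: Vaccine B 32/47 = 68.1%, the mRNA vaccine 40/64 = 62.5% → Vaccine B
Overall: Vaccine B 338/887 = 38.1%, the mRNA vaccine 384/1170 = 32.8% → Vaccine B
Vaccine B wins overall and in every age group — no reversal.

Yes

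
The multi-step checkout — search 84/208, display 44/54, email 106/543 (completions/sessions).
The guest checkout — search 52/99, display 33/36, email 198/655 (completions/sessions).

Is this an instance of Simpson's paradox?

Search: the multi-step checkout 84/208 = 40.4%, the guest checkout 52/99 = 52.5% → the guest checkout
Display: the multi-step checkout 44/54 = 81.5%, the guest checkout 33/36 = 91.7% → the guest checkout
Email: the multi-step checkout 106/543 = 19.5%, the guest checkout 198/655 = 30.2% → the guest checkout
Overall: the multi-step checkout 234/805 = 29.1%, the guest checkout 283/790 = 35.8% → the guest checkout
The guest checkout wins overall and in every traffic group — no reversal.

No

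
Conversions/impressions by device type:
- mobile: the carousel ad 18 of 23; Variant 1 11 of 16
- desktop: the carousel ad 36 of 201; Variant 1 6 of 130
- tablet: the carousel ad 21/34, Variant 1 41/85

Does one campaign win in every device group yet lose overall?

Mobile: the carousel ad 18/23 = 78.3%, Variant 1 11/16 = 68.8% → the carousel ad
Desktop: the carousel ad 36/201 = 17.9%, Variant 1 6/130 = 4.6% → the carousel ad
Tablet: the carousel ad 21/34 = 61.8%, Variant 1 41/85 = 48.2% → the carousel ad
Overall: the carousel ad 75/258 = 29.1%, Variant 1 58/231 = 25.1% → the carousel ad
The carousel ad wins overall and in every device group — no reversal.

No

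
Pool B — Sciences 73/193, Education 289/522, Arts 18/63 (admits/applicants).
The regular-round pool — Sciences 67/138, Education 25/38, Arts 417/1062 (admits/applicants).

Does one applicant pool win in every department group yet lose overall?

Yes

Sciences: Pool B 73/193 = 37.8%, the regular-round pool 67/138 = 48.6% → the regular-round pool
Education: Pool B 289/522 = 55.4%, the regular-round pool 25/38 = 65.8% → the regular-round pool
Arts: Pool B 18/63 = 28.6%, the regular-round pool 417/1062 = 39.3% → the regular-round pool
Overall: Pool B 380/778 = 48.8%, the regular-round pool 509/1238 = 41.1% → Pool B
The regular-round pool wins each department group but Pool B wins overall — the comparison reverses. The regular-round pool's applicants skew toward Arts, which has a lower base rate.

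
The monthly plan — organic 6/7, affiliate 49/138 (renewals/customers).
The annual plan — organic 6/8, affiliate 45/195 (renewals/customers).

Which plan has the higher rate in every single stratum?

the monthly plan

Organic: the monthly plan 6/7 = 85.7%, the annual plan 6/8 = 75.0% → the monthly plan
Affiliate: the monthly plan 49/138 = 35.5%, the annual plan 45/195 = 23.1% → the monthly plan
The monthly plan has the higher rate in both groups.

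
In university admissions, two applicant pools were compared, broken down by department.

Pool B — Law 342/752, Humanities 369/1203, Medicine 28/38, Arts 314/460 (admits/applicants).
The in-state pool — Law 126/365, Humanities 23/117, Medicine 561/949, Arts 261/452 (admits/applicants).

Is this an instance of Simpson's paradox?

Law: Pool B 342/752 = 45.5%, the in-state pool 126/365 = 34.5% → Pool B
Humanities: Pool B 369/1203 = 30.7%, the in-state pool 23/117 = 19.7% → Pool B
Medicine: Pool B 28/38 = 73.7%, the in-state pool 561/949 = 59.1% → Pool B
Arts: Pool B 314/460 = 68.3%, the in-state pool 261/452 = 57.7% → Pool B
Overall: Pool B 1053/2453 = 42.9%, the in-state pool 971/1883 = 51.6% → the in-state pool
Pool B wins each department group but the in-state pool wins overall — the comparison reverses. Pool B's applicants skew toward Humanities, which has a lower base rate.

Yes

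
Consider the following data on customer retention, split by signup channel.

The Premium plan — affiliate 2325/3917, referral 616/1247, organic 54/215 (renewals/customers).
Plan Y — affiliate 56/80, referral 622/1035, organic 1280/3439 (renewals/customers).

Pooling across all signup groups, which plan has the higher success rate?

Affiliate: the Premium plan 2325/3917 = 59.4%, Plan Y 56/80 = 70.0% → Plan Y
Referral: the Premium plan 616/1247 = 49.4%, Plan Y 622/1035 = 60.1% → Plan Y
Organic: the Premium plan 54/215 = 25.1%, Plan Y 1280/3439 = 37.2% → Plan Y
Overall: the Premium plan 2995/5379 = 55.7%, Plan Y 1958/4554 = 43.0% → the Premium plan
(Plan Y wins every signup group but the Premium plan wins overall — Plan Y's customers skew toward the low-rate organic group.)

the Premium plan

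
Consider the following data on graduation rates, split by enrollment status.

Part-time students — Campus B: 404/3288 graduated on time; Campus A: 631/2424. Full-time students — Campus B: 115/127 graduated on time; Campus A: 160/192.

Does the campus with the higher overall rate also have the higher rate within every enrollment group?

No

Part-time: Campus B 404/3288 = 12.3%, Campus A 631/2424 = 26.0% → Campus A
Full-time: Campus B 115/127 = 90.6%, Campus A 160/192 = 83.3% → Campus B
Overall: Campus B 519/3415 = 15.2%, Campus A 791/2616 = 30.2% → Campus A
Neither sweeps: Campus B wins 1 of 2 groups, Campus A wins 1. Campus A wins overall but not every group — no Simpson reversal.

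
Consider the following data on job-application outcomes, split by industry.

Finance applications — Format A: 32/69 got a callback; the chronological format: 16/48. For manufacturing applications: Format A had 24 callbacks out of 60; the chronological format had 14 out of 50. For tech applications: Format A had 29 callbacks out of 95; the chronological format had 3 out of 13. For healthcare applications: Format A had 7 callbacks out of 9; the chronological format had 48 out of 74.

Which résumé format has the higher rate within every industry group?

Finance: Format A 32/69 = 46.4%, the chronological format 16/48 = 33.3% → Format A
Manufacturing: Format A 24/60 = 40.0%, the chronological format 14/50 = 28.0% → Format A
Tech: Format A 29/95 = 30.5%, the chronological format 3/13 = 23.1% → Format A
Healthcare: Format A 7/9 = 77.8%, the chronological format 48/74 = 64.9% → Format A
Format A has the higher rate in all 4 groups.

Format A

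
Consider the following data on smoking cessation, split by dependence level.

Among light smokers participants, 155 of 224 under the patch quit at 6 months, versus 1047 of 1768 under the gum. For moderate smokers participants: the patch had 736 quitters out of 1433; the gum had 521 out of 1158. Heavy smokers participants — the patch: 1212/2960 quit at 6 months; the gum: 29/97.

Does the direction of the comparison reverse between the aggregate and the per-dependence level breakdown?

Yes

Light smokers: the patch 155/224 = 69.2%, the gum 1047/1768 = 59.2% → the patch
Moderate smokers: the patch 736/1433 = 51.4%, the gum 521/1158 = 45.0% → the patch
Heavy smokers: the patch 1212/2960 = 40.9%, the gum 29/97 = 29.9% → the patch
Overall: the patch 2103/4617 = 45.5%, the gum 1597/3023 = 52.8% → the gum
The patch wins each dependence group but the gum wins overall — the comparison reverses. The patch's participants skew toward heavy smokers, which has a lower base rate.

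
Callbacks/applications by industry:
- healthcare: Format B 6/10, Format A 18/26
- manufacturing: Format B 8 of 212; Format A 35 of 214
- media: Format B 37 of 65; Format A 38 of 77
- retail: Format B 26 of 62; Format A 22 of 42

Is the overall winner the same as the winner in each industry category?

No

Healthcare: Format B 6/10 = 60.0%, Format A 18/26 = 69.2% → Format A
Manufacturing: Format B 8/212 = 3.8%, Format A 35/214 = 16.4% → Format A
Media: Format B 37/65 = 56.9%, Format A 38/77 = 49.4% → Format B
Retail: Format B 26/62 = 41.9%, Format A 22/42 = 52.4% → Format A
Overall: Format B 77/349 = 22.1%, Format A 113/359 = 31.5% → Format A
Neither sweeps: Format B wins 1 of 4 groups, Format A wins 3. Format A wins overall but not every group — no Simpson reversal.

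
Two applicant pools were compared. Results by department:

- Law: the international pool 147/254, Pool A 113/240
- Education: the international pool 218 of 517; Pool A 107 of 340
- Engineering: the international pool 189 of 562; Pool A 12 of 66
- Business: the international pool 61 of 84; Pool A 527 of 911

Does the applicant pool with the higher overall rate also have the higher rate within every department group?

No

Law: the international pool 147/254 = 57.9%, Pool A 113/240 = 47.1% → the international pool
Education: the international pool 218/517 = 42.2%, Pool A 107/340 = 31.5% → the international pool
Engineering: the international pool 189/562 = 33.6%, Pool A 12/66 = 18.2% → the international pool
Business: the international pool 61/84 = 72.6%, Pool A 527/911 = 57.8% → the international pool
Overall: the international pool 615/1417 = 43.4%, Pool A 759/1557 = 48.7% → Pool A
The international pool wins each department group but Pool A wins overall — the comparison reverses. The international pool's applicants skew toward Engineering, which has a lower base rate.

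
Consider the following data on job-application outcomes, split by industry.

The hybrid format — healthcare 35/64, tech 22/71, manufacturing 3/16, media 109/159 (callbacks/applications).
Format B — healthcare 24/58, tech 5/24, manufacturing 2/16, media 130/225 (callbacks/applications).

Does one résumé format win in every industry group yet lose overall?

Healthcare: the hybrid format 35/64 = 54.7%, Format B 24/58 = 41.4% → the hybrid format
Tech: the hybrid format 22/71 = 31.0%, Format B 5/24 = 20.8% → the hybrid format
Manufacturing: the hybrid format 3/16 = 18.8%, Format B 2/16 = 12.5% → the hybrid format
Media: the hybrid format 109/159 = 68.6%, Format B 130/225 = 57.8% → the hybrid format
Overall: the hybrid format 169/310 = 54.5%, Format B 161/323 = 49.8% → the hybrid format
The hybrid format wins overall and in every industry group — no reversal.

No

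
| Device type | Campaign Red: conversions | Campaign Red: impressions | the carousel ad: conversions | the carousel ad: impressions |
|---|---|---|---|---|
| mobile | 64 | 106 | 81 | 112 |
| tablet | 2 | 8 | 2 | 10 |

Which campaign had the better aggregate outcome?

Mobile: Campaign Red 64/106 = 60.4%, the carousel ad 81/112 = 72.3% → the carousel ad
Tablet: Campaign Red 2/8 = 25.0%, the carousel ad 2/10 = 20.0% → Campaign Red
Overall: Campaign Red 66/114 = 57.9%, the carousel ad 83/122 = 68.0% → the carousel ad
(Neither sweeps every device group, but the carousel ad has the higher pooled rate.)

the carousel ad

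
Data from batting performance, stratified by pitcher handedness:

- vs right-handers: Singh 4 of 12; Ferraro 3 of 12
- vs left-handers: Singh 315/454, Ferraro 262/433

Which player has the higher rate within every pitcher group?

Singh

Vs right-handers: Singh 4/12 = 33.3%, Ferraro 3/12 = 25.0% → Singh
Vs left-handers: Singh 315/454 = 69.4%, Ferraro 262/433 = 60.5% → Singh
Singh has the higher rate in both groups.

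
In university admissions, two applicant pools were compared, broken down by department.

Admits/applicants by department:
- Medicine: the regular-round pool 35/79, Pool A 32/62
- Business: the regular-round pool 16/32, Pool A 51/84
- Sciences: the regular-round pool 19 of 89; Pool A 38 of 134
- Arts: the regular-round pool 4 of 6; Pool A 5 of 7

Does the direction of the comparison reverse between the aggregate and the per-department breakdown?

No

Medicine: the regular-round pool 35/79 = 44.3%, Pool A 32/62 = 51.6% → Pool A
Business: the regular-round pool 16/32 = 50.0%, Pool A 51/84 = 60.7% → Pool A
Sciences: the regular-round pool 19/89 = 21.3%, Pool A 38/134 = 28.4% → Pool A
Arts: the regular-round pool 4/6 = 66.7%, Pool A 5/7 = 71.4% → Pool A
Overall: the regular-round pool 74/206 = 35.9%, Pool A 126/287 = 43.9% → Pool A
Pool A wins overall and in every department group — no reversal.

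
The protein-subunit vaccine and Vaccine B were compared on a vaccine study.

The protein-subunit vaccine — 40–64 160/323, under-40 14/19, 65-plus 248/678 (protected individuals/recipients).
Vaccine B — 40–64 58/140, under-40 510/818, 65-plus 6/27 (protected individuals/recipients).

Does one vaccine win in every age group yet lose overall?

40–64: the protein-subunit vaccine 160/323 = 49.5%, Vaccine B 58/140 = 41.4% → the protein-subunit vaccine
Under-40: the protein-subunit vaccine 14/19 = 73.7%, Vaccine B 510/818 = 62.3% → the protein-subunit vaccine
65-plus: the protein-subunit vaccine 248/678 = 36.6%, Vaccine B 6/27 = 22.2% → the protein-subunit vaccine
Overall: the protein-subunit vaccine 422/1020 = 41.4%, Vaccine B 574/985 = 58.3% → Vaccine B
The protein-subunit vaccine wins each age group but Vaccine B wins overall — the comparison reverses. The protein-subunit vaccine's recipients skew toward 65-plus, which has a lower base rate.

Yes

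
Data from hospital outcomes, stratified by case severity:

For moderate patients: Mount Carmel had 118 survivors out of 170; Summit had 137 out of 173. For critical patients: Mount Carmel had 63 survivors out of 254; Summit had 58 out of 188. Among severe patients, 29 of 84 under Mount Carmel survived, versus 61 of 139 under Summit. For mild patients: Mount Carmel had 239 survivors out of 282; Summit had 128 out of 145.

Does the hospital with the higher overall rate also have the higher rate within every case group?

Yes

Moderate: Mount Carmel 118/170 = 69.4%, Summit 137/173 = 79.2% → Summit
Critical: Mount Carmel 63/254 = 24.8%, Summit 58/188 = 30.9% → Summit
Severe: Mount Carmel 29/84 = 34.5%, Summit 61/139 = 43.9% → Summit
Mild: Mount Carmel 239/282 = 84.8%, Summit 128/145 = 88.3% → Summit
Overall: Mount Carmel 449/790 = 56.8%, Summit 384/645 = 59.5% → Summit
Summit wins overall and in every case group — no reversal.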